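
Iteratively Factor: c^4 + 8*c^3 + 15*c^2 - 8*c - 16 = (c + 4)*(c^3 + 4*c^2 - c - 4) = (c + 4)^2*(c^2 - 1) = (c - 1)*(c + 4)^2*(c + 1)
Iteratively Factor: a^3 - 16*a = (a - 4)*(a^2 + 4*a) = (a - 4)*(a + 4)*(a)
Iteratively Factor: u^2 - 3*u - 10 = (u + 2)*(u - 5)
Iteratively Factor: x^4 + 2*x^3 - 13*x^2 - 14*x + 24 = (x + 2)*(x^3 - 13*x + 12) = (x - 3)*(x + 2)*(x^2 + 3*x - 4) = (x - 3)*(x - 1)*(x + 2)*(x + 4)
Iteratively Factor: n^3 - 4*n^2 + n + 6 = (n - 3)*(n^2 - n - 2) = (n - 3)*(n - 2)*(n + 1)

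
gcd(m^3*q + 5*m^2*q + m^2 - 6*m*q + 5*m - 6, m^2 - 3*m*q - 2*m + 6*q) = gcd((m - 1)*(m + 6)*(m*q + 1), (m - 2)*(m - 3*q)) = 1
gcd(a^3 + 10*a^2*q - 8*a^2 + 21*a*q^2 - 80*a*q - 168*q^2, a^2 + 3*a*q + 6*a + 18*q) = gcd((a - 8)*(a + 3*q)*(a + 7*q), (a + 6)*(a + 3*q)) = a + 3*q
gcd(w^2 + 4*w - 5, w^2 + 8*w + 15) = w + 5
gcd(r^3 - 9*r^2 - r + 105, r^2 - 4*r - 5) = r - 5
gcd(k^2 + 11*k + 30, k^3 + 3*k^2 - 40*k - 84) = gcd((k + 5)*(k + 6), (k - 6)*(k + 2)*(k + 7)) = 1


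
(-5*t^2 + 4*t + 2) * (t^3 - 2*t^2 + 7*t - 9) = -5*t^5 + 14*t^4 - 41*t^3 + 69*t^2 - 22*t - 18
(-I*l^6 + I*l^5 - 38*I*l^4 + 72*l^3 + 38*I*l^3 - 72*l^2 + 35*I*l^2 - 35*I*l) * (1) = -I*l^6 + I*l^5 - 38*I*l^4 + 72*l^3 + 38*I*l^3 - 72*l^2 + 35*I*l^2 - 35*I*l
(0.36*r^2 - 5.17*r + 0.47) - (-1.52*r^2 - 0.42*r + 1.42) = 1.88*r^2 - 4.75*r - 0.95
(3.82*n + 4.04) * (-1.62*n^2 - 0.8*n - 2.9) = -6.1884*n^3 - 9.6008*n^2 - 14.31*n - 11.716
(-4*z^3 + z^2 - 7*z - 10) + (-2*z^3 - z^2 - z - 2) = -6*z^3 - 8*z - 12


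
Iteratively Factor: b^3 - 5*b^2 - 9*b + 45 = (b - 3)*(b^2 - 2*b - 15) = (b - 5)*(b - 3)*(b + 3)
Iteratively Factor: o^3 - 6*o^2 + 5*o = (o - 5)*(o^2 - o) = (o - 5)*(o - 1)*(o)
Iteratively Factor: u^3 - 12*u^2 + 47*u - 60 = (u - 3)*(u^2 - 9*u + 20) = (u - 5)*(u - 3)*(u - 4)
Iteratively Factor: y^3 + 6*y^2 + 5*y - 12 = (y - 1)*(y^2 + 7*y + 12) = (y - 1)*(y + 4)*(y + 3)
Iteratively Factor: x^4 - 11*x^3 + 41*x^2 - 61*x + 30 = (x - 1)*(x^3 - 10*x^2 + 31*x - 30) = (x - 3)*(x - 1)*(x^2 - 7*x + 10) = (x - 3)*(x - 2)*(x - 1)*(x - 5)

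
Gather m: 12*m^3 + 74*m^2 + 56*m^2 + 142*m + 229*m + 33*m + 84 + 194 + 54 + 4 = 12*m^3 + 130*m^2 + 404*m + 336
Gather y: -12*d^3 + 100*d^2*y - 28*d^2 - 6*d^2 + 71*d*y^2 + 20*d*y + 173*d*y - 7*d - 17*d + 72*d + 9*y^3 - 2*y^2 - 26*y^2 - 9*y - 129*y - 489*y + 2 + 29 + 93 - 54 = -12*d^3 - 34*d^2 + 48*d + 9*y^3 + y^2*(71*d - 28) + y*(100*d^2 + 193*d - 627) + 70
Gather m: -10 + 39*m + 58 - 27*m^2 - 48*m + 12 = -27*m^2 - 9*m + 60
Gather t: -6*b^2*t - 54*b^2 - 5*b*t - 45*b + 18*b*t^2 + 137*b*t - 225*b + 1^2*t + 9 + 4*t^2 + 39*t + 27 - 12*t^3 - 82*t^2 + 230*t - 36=-54*b^2 - 270*b - 12*t^3 + t^2*(18*b - 78) + t*(-6*b^2 + 132*b + 270)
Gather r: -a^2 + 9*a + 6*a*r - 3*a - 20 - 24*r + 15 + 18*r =-a^2 + 6*a + r*(6*a - 6) - 5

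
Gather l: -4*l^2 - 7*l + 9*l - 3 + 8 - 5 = -4*l^2 + 2*l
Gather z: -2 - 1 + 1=-2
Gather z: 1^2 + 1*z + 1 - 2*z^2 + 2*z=-2*z^2 + 3*z + 2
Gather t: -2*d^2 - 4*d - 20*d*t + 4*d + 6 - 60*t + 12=-2*d^2 + t*(-20*d - 60) + 18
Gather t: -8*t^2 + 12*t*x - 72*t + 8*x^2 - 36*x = -8*t^2 + t*(12*x - 72) + 8*x^2 - 36*x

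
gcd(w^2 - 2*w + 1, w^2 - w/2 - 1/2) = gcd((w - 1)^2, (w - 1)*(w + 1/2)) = w - 1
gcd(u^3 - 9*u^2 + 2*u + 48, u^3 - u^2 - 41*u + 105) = u - 3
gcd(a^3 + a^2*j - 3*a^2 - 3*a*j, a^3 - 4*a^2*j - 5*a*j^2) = a^2 + a*j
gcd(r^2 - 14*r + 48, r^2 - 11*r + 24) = r - 8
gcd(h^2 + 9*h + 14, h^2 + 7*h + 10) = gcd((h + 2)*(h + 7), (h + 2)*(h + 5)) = h + 2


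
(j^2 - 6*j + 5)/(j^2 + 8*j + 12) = (j^2 - 6*j + 5)/(j^2 + 8*j + 12)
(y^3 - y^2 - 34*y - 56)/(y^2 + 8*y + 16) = (y^2 - 5*y - 14)/(y + 4)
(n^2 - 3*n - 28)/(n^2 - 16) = (n - 7)/(n - 4)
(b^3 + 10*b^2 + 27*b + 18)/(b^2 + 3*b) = b + 7 + 6/b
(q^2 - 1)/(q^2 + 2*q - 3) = (q + 1)/(q + 3)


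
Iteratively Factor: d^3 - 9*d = (d - 3)*(d^2 + 3*d) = (d - 3)*(d + 3)*(d)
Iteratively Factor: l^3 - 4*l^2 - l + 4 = (l - 4)*(l^2 - 1) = (l - 4)*(l + 1)*(l - 1)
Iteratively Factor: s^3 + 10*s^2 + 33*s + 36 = (s + 4)*(s^2 + 6*s + 9) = (s + 3)*(s + 4)*(s + 3)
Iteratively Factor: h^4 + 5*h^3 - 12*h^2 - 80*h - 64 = (h - 4)*(h^3 + 9*h^2 + 24*h + 16) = (h - 4)*(h + 1)*(h^2 + 8*h + 16) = (h - 4)*(h + 1)*(h + 4)*(h + 4)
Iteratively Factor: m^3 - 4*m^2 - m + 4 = (m - 1)*(m^2 - 3*m - 4) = (m - 1)*(m + 1)*(m - 4)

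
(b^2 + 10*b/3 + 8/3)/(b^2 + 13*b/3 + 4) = (b + 2)/(b + 3)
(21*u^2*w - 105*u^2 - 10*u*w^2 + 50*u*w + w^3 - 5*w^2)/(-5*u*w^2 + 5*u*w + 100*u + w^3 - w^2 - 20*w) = (-21*u^2 + 10*u*w - w^2)/(5*u*w + 20*u - w^2 - 4*w)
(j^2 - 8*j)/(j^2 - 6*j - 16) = j/(j + 2)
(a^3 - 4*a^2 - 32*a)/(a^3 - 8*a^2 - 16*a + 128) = a/(a - 4)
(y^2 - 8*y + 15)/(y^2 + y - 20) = (y^2 - 8*y + 15)/(y^2 + y - 20)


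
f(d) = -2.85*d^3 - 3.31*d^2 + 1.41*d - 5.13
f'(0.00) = 1.41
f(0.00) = -5.13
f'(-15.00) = -1823.04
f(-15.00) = 8847.72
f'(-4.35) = -131.58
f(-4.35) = 160.69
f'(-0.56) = 2.44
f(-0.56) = -6.46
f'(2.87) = -88.01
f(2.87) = -95.72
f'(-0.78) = 1.37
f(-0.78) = -6.89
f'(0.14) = 0.32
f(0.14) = -5.01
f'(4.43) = -195.71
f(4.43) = -311.62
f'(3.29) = -112.92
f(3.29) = -137.81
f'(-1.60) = -9.89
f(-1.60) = -4.19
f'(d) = -8.55*d^2 - 6.62*d + 1.41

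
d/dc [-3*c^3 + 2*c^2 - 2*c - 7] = -9*c^2 + 4*c - 2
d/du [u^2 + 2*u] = 2*u + 2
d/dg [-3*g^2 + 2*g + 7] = 2 - 6*g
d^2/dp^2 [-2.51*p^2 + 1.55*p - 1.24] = -5.02000000000000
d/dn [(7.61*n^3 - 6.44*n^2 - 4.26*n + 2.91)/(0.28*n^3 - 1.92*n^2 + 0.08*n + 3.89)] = (-12.808*n^4 + 3.6032*n^3 + 77.6699*n^2 - 38.9288*n - 16.8042)/(0.0784*n^6 - 1.0752*n^5 + 3.7312*n^4 + 1.8712*n^3 - 14.9312*n^2 + 0.6224*n + 15.1321)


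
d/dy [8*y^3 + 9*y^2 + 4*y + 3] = 24*y^2 + 18*y + 4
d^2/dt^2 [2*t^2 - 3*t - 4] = 4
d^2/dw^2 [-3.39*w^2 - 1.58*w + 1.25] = -6.78000000000000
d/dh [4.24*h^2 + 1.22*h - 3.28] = 8.48*h + 1.22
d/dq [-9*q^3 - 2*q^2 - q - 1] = -27*q^2 - 4*q - 1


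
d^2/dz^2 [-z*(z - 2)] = -2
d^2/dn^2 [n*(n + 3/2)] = 2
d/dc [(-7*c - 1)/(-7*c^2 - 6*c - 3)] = (-49*c^2 - 14*c + 15)/(49*c^4 + 84*c^3 + 78*c^2 + 36*c + 9)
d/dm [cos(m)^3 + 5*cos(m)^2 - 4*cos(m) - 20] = (-3*cos(m)^2 - 10*cos(m) + 4)*sin(m)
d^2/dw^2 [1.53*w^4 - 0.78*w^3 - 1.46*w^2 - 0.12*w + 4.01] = 18.36*w^2 - 4.68*w - 2.92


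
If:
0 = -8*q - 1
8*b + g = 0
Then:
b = -g/8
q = -1/8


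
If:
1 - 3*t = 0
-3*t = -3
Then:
No Solution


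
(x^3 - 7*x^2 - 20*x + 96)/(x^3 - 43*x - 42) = (-x^3 + 7*x^2 + 20*x - 96)/(-x^3 + 43*x + 42)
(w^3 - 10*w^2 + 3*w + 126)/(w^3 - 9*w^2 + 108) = (w - 7)/(w - 6)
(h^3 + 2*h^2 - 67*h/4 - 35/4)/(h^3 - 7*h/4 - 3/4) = (2*h^2 + 3*h - 35)/(2*h^2 - h - 3)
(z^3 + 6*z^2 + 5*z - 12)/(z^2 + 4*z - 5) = (z^2 + 7*z + 12)/(z + 5)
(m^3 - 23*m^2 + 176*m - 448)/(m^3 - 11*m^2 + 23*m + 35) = (m^2 - 16*m + 64)/(m^2 - 4*m - 5)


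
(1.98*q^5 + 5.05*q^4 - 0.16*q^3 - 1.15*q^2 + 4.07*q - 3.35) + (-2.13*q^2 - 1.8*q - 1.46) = 1.98*q^5 + 5.05*q^4 - 0.16*q^3 - 3.28*q^2 + 2.27*q - 4.81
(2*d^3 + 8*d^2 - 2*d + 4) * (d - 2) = 2*d^4 + 4*d^3 - 18*d^2 + 8*d - 8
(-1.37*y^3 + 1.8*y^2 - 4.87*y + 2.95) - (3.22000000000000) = -1.37*y^3 + 1.8*y^2 - 4.87*y - 0.27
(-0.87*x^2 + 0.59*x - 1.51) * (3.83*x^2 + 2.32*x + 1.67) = -3.3321*x^4 + 0.2413*x^3 - 5.8674*x^2 - 2.5179*x - 2.5217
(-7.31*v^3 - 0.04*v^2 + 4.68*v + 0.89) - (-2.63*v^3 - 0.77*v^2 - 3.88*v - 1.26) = -4.68*v^3 + 0.73*v^2 + 8.56*v + 2.15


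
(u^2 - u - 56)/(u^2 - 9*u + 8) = (u + 7)/(u - 1)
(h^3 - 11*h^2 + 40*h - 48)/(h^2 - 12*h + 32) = (h^2 - 7*h + 12)/(h - 8)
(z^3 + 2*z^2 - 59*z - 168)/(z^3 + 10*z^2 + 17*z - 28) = (z^2 - 5*z - 24)/(z^2 + 3*z - 4)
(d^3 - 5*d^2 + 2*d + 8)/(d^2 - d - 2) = d - 4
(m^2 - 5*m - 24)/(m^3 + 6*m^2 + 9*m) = (m - 8)/(m*(m + 3))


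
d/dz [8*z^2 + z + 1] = 16*z + 1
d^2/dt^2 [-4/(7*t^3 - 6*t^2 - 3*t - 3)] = 24*((7*t - 2)*(-7*t^3 + 6*t^2 + 3*t + 3) + 3*(-7*t^2 + 4*t + 1)^2)/(-7*t^3 + 6*t^2 + 3*t + 3)^3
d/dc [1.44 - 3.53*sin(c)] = -3.53*cos(c)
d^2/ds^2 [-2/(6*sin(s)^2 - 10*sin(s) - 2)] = (-36*sin(s)^4 + 45*sin(s)^3 + 17*sin(s)^2 - 85*sin(s) + 56)/(-3*sin(s)^2 + 5*sin(s) + 1)^3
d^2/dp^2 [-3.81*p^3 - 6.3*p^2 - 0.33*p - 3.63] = -22.86*p - 12.6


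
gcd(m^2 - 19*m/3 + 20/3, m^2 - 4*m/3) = m - 4/3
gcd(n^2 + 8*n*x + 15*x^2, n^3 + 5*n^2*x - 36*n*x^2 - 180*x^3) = n + 5*x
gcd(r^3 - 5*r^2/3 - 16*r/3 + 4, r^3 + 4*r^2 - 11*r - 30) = r^2 - r - 6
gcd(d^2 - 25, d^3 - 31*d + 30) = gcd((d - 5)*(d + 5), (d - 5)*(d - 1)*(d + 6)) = d - 5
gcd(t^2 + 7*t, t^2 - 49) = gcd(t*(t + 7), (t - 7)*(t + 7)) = t + 7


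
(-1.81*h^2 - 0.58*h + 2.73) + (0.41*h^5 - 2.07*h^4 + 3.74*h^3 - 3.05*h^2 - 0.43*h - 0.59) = 0.41*h^5 - 2.07*h^4 + 3.74*h^3 - 4.86*h^2 - 1.01*h + 2.14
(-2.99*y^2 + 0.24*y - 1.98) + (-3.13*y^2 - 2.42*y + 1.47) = -6.12*y^2 - 2.18*y - 0.51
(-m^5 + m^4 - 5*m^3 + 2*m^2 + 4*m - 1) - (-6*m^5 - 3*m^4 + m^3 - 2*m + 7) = 5*m^5 + 4*m^4 - 6*m^3 + 2*m^2 + 6*m - 8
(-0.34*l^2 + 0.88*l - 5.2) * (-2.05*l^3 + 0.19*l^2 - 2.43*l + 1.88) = 0.697*l^5 - 1.8686*l^4 + 11.6534*l^3 - 3.7656*l^2 + 14.2904*l - 9.776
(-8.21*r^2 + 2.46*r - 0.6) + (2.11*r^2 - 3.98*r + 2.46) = -6.1*r^2 - 1.52*r + 1.86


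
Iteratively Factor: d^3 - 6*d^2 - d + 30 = (d - 3)*(d^2 - 3*d - 10) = (d - 5)*(d - 3)*(d + 2)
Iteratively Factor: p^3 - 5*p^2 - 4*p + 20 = (p - 2)*(p^2 - 3*p - 10) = (p - 5)*(p - 2)*(p + 2)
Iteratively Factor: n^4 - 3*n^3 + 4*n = (n - 2)*(n^3 - n^2 - 2*n) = n*(n - 2)*(n^2 - n - 2) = n*(n - 2)^2*(n + 1)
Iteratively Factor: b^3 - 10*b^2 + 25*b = (b - 5)*(b^2 - 5*b) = (b - 5)^2*(b)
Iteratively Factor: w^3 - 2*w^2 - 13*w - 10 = (w - 5)*(w^2 + 3*w + 2) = (w - 5)*(w + 1)*(w + 2)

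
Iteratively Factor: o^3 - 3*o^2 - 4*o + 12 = (o - 3)*(o^2 - 4) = (o - 3)*(o - 2)*(o + 2)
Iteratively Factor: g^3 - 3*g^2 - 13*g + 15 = (g - 5)*(g^2 + 2*g - 3) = (g - 5)*(g - 1)*(g + 3)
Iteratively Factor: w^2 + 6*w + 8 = (w + 2)*(w + 4)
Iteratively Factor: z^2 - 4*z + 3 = (z - 3)*(z - 1)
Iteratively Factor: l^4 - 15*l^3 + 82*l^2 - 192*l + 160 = (l - 4)*(l^3 - 11*l^2 + 38*l - 40) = (l - 4)^2*(l^2 - 7*l + 10) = (l - 5)*(l - 4)^2*(l - 2)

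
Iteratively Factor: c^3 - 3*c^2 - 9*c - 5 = (c - 5)*(c^2 + 2*c + 1) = (c - 5)*(c + 1)*(c + 1)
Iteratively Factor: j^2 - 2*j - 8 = (j + 2)*(j - 4)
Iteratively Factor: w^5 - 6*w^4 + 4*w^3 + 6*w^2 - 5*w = (w)*(w^4 - 6*w^3 + 4*w^2 + 6*w - 5) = w*(w - 1)*(w^3 - 5*w^2 - w + 5) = w*(w - 1)^2*(w^2 - 4*w - 5) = w*(w - 5)*(w - 1)^2*(w + 1)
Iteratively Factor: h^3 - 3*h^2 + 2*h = (h)*(h^2 - 3*h + 2) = h*(h - 1)*(h - 2)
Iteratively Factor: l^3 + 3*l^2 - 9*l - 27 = (l + 3)*(l^2 - 9) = (l + 3)^2*(l - 3)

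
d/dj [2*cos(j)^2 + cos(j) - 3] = -(4*cos(j) + 1)*sin(j)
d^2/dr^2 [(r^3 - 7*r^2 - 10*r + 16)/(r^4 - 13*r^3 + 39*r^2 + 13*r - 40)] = 2*(r^3 + 6*r^2 - 9*r + 22)/(r^6 - 12*r^5 + 33*r^4 + 56*r^3 - 165*r^2 - 300*r - 125)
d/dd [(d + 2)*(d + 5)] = 2*d + 7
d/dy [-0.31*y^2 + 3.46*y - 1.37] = 3.46 - 0.62*y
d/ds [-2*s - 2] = -2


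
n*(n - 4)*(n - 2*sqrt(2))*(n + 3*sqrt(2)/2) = n^4 - 4*n^3 - sqrt(2)*n^3/2 - 6*n^2 + 2*sqrt(2)*n^2 + 24*n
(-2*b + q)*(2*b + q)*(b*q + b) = -4*b^3*q - 4*b^3 + b*q^3 + b*q^2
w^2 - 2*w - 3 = (w - 3)*(w + 1)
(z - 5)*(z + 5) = z^2 - 25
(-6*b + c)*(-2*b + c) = 12*b^2 - 8*b*c + c^2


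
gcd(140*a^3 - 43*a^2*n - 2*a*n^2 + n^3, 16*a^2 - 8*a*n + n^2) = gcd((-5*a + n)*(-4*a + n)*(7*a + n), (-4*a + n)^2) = 4*a - n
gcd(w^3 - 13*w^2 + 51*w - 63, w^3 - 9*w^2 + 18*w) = w - 3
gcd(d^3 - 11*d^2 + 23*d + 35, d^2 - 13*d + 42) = d - 7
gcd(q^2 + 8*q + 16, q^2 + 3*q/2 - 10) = q + 4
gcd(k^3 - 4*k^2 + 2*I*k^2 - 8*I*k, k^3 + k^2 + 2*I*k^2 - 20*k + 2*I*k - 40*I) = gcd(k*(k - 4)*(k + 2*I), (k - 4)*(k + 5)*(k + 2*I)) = k^2 + k*(-4 + 2*I) - 8*I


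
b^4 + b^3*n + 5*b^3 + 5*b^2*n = b^2*(b + 5)*(b + n)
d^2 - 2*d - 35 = (d - 7)*(d + 5)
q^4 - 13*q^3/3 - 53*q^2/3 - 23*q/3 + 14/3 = (q - 7)*(q - 1/3)*(q + 1)*(q + 2)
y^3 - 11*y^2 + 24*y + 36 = (y - 6)^2*(y + 1)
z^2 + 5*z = z*(z + 5)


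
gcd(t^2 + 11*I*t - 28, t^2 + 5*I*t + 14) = t + 7*I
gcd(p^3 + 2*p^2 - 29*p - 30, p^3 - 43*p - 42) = p^2 + 7*p + 6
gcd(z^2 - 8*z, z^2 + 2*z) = z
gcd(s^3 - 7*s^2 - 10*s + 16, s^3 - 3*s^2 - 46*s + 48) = s^2 - 9*s + 8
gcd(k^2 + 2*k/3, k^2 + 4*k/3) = k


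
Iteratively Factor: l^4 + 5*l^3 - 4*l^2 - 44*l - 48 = (l - 3)*(l^3 + 8*l^2 + 20*l + 16) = (l - 3)*(l + 2)*(l^2 + 6*l + 8) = (l - 3)*(l + 2)*(l + 4)*(l + 2)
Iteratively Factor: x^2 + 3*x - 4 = (x - 1)*(x + 4)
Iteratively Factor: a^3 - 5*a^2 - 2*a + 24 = (a + 2)*(a^2 - 7*a + 12) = (a - 3)*(a + 2)*(a - 4)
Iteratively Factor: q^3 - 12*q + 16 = (q - 2)*(q^2 + 2*q - 8) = (q - 2)^2*(q + 4)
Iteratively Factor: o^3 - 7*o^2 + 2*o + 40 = (o - 4)*(o^2 - 3*o - 10) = (o - 4)*(o + 2)*(o - 5)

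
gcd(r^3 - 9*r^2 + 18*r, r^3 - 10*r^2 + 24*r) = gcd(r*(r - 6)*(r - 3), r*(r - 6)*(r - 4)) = r^2 - 6*r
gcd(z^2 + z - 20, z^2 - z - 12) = z - 4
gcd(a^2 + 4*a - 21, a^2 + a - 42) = a + 7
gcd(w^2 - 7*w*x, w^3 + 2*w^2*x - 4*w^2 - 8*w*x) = w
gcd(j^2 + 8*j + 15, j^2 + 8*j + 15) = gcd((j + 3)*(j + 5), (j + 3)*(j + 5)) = j^2 + 8*j + 15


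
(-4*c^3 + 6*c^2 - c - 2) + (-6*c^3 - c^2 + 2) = -10*c^3 + 5*c^2 - c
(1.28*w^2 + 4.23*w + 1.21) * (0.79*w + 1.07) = 1.0112*w^3 + 4.7113*w^2 + 5.482*w + 1.2947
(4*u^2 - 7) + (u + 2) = 4*u^2 + u - 5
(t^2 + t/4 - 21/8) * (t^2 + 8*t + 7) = t^4 + 33*t^3/4 + 51*t^2/8 - 77*t/4 - 147/8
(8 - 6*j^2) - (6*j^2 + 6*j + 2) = -12*j^2 - 6*j + 6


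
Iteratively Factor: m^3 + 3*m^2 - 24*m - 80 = (m - 5)*(m^2 + 8*m + 16) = (m - 5)*(m + 4)*(m + 4)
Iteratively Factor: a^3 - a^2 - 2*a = (a)*(a^2 - a - 2) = a*(a - 2)*(a + 1)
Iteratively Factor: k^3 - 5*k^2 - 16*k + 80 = (k - 5)*(k^2 - 16) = (k - 5)*(k + 4)*(k - 4)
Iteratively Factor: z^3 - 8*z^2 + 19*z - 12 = (z - 3)*(z^2 - 5*z + 4) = (z - 4)*(z - 3)*(z - 1)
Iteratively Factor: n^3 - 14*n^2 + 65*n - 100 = (n - 5)*(n^2 - 9*n + 20) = (n - 5)*(n - 4)*(n - 5)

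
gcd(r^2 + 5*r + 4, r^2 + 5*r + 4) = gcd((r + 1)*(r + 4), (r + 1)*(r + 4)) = r^2 + 5*r + 4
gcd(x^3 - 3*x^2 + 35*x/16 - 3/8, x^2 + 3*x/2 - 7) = x - 2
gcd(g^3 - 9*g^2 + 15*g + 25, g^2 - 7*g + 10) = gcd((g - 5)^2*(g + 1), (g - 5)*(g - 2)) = g - 5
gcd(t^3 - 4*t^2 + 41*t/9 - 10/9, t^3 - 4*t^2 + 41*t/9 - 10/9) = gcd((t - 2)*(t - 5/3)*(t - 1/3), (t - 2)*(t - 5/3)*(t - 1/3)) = t^3 - 4*t^2 + 41*t/9 - 10/9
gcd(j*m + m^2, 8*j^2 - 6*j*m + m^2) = 1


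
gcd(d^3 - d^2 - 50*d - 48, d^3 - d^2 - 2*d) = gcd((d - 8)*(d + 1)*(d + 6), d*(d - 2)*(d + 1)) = d + 1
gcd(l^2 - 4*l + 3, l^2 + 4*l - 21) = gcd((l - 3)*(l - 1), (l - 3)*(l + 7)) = l - 3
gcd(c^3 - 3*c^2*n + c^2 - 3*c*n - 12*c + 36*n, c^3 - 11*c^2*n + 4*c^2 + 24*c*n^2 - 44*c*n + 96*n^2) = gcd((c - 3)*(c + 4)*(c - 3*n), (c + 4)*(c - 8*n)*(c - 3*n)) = c^2 - 3*c*n + 4*c - 12*n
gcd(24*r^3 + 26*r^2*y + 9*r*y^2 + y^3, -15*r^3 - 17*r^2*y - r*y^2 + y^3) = 3*r + y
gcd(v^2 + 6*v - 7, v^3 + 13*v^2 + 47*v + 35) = v + 7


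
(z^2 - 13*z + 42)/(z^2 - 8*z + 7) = (z - 6)/(z - 1)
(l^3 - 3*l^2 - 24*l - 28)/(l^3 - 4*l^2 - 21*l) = (l^2 + 4*l + 4)/(l*(l + 3))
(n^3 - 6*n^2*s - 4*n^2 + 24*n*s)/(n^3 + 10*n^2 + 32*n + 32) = n*(n^2 - 6*n*s - 4*n + 24*s)/(n^3 + 10*n^2 + 32*n + 32)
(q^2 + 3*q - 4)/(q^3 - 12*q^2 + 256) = (q - 1)/(q^2 - 16*q + 64)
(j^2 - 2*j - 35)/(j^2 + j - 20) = (j - 7)/(j - 4)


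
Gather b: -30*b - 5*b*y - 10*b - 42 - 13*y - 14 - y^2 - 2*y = b*(-5*y - 40) - y^2 - 15*y - 56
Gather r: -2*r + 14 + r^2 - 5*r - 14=r^2 - 7*r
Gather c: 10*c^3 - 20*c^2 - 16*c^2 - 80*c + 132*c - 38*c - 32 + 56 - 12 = 10*c^3 - 36*c^2 + 14*c + 12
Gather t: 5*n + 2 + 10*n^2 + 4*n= 10*n^2 + 9*n + 2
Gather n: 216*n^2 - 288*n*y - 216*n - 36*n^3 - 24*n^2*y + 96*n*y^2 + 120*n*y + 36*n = -36*n^3 + n^2*(216 - 24*y) + n*(96*y^2 - 168*y - 180)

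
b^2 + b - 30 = (b - 5)*(b + 6)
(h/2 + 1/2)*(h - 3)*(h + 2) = h^3/2 - 7*h/2 - 3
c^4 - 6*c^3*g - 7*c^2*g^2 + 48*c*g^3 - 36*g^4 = (c - 6*g)*(c - 2*g)*(c - g)*(c + 3*g)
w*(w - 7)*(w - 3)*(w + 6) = w^4 - 4*w^3 - 39*w^2 + 126*w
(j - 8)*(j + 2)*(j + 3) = j^3 - 3*j^2 - 34*j - 48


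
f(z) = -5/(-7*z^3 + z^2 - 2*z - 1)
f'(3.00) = -0.03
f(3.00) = 0.03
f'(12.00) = 0.00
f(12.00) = 0.00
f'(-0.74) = -5.02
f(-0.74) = -1.29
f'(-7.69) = -0.00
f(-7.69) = -0.00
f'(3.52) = -0.01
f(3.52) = 0.02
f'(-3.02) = -0.02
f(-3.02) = -0.02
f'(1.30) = -0.58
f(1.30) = 0.29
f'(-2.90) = -0.03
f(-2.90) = -0.03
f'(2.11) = -0.10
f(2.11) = 0.08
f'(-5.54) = -0.00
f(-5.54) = -0.00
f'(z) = -5*(21*z^2 - 2*z + 2)/(-7*z^3 + z^2 - 2*z - 1)^2 = 5*(-21*z^2 + 2*z - 2)/(7*z^3 - z^2 + 2*z + 1)^2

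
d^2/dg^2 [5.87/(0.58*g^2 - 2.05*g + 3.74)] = (-3.949336*g^2 + 13.95886*g + 5.87*(1.16*g - 2.05)*(2.32*g - 4.1) - 25.466408)/(0.58*g^2 - 2.05*g + 3.74)^3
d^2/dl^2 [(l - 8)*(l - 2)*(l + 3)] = 6*l - 14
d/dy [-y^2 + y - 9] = 1 - 2*y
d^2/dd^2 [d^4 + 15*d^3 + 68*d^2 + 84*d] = 12*d^2 + 90*d + 136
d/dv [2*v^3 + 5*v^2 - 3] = 2*v*(3*v + 5)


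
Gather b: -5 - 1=-6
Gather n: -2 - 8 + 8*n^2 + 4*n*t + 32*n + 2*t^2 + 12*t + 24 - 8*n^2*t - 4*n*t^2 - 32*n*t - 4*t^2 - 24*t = n^2*(8 - 8*t) + n*(-4*t^2 - 28*t + 32) - 2*t^2 - 12*t + 14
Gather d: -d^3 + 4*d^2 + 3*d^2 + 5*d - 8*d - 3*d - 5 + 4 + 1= -d^3 + 7*d^2 - 6*d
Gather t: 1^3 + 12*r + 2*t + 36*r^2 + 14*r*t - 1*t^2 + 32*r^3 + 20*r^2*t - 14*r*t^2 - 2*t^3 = 32*r^3 + 36*r^2 + 12*r - 2*t^3 + t^2*(-14*r - 1) + t*(20*r^2 + 14*r + 2) + 1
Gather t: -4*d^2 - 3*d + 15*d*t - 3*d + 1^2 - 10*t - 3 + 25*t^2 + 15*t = -4*d^2 - 6*d + 25*t^2 + t*(15*d + 5) - 2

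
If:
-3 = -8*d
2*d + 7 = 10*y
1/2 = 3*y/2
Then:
No Solution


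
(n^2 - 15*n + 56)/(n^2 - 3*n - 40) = (n - 7)/(n + 5)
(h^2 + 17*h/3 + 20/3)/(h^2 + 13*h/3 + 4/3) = (3*h + 5)/(3*h + 1)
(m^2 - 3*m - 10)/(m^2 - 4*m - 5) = (m + 2)/(m + 1)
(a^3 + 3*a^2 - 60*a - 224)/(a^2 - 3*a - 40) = (a^2 + 11*a + 28)/(a + 5)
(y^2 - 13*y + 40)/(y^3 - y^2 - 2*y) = (-y^2 + 13*y - 40)/(y*(-y^2 + y + 2))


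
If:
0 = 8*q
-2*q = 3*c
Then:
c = 0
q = 0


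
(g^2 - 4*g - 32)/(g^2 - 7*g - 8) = (g + 4)/(g + 1)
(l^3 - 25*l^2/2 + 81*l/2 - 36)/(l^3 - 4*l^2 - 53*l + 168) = (l - 3/2)/(l + 7)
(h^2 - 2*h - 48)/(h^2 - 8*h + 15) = (h^2 - 2*h - 48)/(h^2 - 8*h + 15)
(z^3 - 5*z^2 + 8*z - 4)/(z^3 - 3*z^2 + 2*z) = (z - 2)/z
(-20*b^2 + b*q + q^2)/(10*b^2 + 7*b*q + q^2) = (-4*b + q)/(2*b + q)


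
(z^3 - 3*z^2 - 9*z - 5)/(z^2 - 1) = (z^2 - 4*z - 5)/(z - 1)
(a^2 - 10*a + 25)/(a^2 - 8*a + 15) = (a - 5)/(a - 3)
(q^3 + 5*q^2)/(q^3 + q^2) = (q + 5)/(q + 1)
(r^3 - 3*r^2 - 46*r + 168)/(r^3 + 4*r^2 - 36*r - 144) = (r^2 + 3*r - 28)/(r^2 + 10*r + 24)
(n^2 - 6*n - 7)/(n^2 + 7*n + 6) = (n - 7)/(n + 6)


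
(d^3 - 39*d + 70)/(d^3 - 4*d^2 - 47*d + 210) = (d - 2)/(d - 6)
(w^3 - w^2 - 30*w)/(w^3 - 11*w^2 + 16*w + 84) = w*(w + 5)/(w^2 - 5*w - 14)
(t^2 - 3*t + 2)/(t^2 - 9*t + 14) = (t - 1)/(t - 7)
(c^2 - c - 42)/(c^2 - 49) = (c + 6)/(c + 7)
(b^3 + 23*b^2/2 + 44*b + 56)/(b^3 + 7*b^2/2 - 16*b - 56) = (b + 4)/(b - 4)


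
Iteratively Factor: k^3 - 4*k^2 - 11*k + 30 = (k + 3)*(k^2 - 7*k + 10) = (k - 2)*(k + 3)*(k - 5)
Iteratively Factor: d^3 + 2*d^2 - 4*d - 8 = (d - 2)*(d^2 + 4*d + 4) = (d - 2)*(d + 2)*(d + 2)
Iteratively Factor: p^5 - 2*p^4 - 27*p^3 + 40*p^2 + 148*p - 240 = (p + 3)*(p^4 - 5*p^3 - 12*p^2 + 76*p - 80) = (p + 3)*(p + 4)*(p^3 - 9*p^2 + 24*p - 20) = (p - 2)*(p + 3)*(p + 4)*(p^2 - 7*p + 10) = (p - 2)^2*(p + 3)*(p + 4)*(p - 5)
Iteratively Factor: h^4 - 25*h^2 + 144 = (h + 4)*(h^3 - 4*h^2 - 9*h + 36) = (h - 4)*(h + 4)*(h^2 - 9) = (h - 4)*(h - 3)*(h + 4)*(h + 3)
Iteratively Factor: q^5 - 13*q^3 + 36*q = (q - 2)*(q^4 + 2*q^3 - 9*q^2 - 18*q) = (q - 3)*(q - 2)*(q^3 + 5*q^2 + 6*q) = q*(q - 3)*(q - 2)*(q^2 + 5*q + 6) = q*(q - 3)*(q - 2)*(q + 2)*(q + 3)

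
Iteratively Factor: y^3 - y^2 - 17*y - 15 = (y - 5)*(y^2 + 4*y + 3) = (y - 5)*(y + 3)*(y + 1)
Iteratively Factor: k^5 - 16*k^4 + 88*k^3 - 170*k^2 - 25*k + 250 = (k - 5)*(k^4 - 11*k^3 + 33*k^2 - 5*k - 50) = (k - 5)*(k - 2)*(k^3 - 9*k^2 + 15*k + 25) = (k - 5)*(k - 2)*(k + 1)*(k^2 - 10*k + 25) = (k - 5)^2*(k - 2)*(k + 1)*(k - 5)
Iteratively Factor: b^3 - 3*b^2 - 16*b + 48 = (b - 3)*(b^2 - 16) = (b - 3)*(b + 4)*(b - 4)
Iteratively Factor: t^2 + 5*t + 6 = (t + 2)*(t + 3)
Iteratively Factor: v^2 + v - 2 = (v + 2)*(v - 1)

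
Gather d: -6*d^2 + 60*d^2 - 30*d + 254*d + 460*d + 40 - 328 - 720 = 54*d^2 + 684*d - 1008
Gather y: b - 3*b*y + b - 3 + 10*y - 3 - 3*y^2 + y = 2*b - 3*y^2 + y*(11 - 3*b) - 6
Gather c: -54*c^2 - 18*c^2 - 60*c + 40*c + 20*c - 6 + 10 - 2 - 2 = -72*c^2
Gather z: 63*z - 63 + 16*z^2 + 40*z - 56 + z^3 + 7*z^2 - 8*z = z^3 + 23*z^2 + 95*z - 119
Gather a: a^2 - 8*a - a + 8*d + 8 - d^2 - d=a^2 - 9*a - d^2 + 7*d + 8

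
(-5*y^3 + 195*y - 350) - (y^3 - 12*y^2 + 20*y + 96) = -6*y^3 + 12*y^2 + 175*y - 446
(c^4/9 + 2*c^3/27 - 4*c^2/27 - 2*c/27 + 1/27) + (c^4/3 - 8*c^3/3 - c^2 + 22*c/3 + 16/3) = 4*c^4/9 - 70*c^3/27 - 31*c^2/27 + 196*c/27 + 145/27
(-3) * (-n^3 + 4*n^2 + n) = 3*n^3 - 12*n^2 - 3*n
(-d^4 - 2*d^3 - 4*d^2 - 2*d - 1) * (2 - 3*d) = 3*d^5 + 4*d^4 + 8*d^3 - 2*d^2 - d - 2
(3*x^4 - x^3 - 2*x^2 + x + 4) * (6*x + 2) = 18*x^5 - 14*x^3 + 2*x^2 + 26*x + 8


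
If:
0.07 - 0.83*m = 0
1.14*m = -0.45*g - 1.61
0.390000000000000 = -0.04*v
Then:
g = -3.79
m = 0.08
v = -9.75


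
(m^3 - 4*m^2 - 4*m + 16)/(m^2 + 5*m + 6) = (m^2 - 6*m + 8)/(m + 3)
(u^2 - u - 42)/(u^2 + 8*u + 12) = (u - 7)/(u + 2)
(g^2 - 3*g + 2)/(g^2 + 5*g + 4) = (g^2 - 3*g + 2)/(g^2 + 5*g + 4)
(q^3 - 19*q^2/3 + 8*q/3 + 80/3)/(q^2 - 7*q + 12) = (3*q^2 - 7*q - 20)/(3*(q - 3))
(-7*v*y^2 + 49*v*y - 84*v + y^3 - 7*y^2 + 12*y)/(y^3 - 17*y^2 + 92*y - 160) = (-7*v*y + 21*v + y^2 - 3*y)/(y^2 - 13*y + 40)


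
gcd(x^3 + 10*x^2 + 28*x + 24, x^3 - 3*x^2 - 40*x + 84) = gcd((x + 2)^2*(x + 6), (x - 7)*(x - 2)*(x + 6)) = x + 6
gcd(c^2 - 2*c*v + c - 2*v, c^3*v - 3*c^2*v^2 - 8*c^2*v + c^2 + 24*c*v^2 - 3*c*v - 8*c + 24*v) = 1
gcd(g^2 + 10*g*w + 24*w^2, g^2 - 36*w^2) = g + 6*w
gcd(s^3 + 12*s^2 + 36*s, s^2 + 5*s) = s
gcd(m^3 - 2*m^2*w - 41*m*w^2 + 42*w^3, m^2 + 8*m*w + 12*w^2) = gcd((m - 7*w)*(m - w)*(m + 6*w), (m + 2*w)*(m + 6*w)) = m + 6*w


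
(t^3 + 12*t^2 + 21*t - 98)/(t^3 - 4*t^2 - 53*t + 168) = (t^2 + 5*t - 14)/(t^2 - 11*t + 24)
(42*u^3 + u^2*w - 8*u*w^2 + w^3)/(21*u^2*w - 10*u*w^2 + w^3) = (2*u + w)/w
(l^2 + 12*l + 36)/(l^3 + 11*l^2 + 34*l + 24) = (l + 6)/(l^2 + 5*l + 4)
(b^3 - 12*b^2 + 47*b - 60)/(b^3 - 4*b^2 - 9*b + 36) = (b - 5)/(b + 3)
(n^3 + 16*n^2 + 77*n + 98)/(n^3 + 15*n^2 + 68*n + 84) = (n + 7)/(n + 6)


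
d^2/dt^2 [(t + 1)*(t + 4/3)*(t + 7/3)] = 6*t + 28/3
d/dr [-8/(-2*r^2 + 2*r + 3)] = 16*(1 - 2*r)/(-2*r^2 + 2*r + 3)^2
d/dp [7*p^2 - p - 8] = 14*p - 1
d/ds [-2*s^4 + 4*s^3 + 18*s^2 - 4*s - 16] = -8*s^3 + 12*s^2 + 36*s - 4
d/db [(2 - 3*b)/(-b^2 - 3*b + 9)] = (-3*b^2 + 4*b - 21)/(b^4 + 6*b^3 - 9*b^2 - 54*b + 81)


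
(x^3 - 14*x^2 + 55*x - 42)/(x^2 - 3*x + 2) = (x^2 - 13*x + 42)/(x - 2)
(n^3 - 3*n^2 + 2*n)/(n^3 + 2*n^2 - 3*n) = (n - 2)/(n + 3)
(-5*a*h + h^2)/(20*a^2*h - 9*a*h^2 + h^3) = -1/(4*a - h)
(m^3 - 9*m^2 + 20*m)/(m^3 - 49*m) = (m^2 - 9*m + 20)/(m^2 - 49)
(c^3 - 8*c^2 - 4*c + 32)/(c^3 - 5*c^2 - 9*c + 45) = (c^3 - 8*c^2 - 4*c + 32)/(c^3 - 5*c^2 - 9*c + 45)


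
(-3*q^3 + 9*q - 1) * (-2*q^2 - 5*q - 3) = 6*q^5 + 15*q^4 - 9*q^3 - 43*q^2 - 22*q + 3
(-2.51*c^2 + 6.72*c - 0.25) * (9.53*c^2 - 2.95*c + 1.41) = -23.9203*c^4 + 71.4461*c^3 - 25.7456*c^2 + 10.2127*c - 0.3525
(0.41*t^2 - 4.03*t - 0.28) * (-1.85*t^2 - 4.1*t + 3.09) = -0.7585*t^4 + 5.7745*t^3 + 18.3079*t^2 - 11.3047*t - 0.8652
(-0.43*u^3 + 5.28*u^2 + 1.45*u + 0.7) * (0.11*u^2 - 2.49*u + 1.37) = -0.0473*u^5 + 1.6515*u^4 - 13.5768*u^3 + 3.7001*u^2 + 0.2435*u + 0.959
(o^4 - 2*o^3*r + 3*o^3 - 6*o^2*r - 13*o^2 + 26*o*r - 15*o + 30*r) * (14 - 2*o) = -2*o^5 + 4*o^4*r + 8*o^4 - 16*o^3*r + 68*o^3 - 136*o^2*r - 152*o^2 + 304*o*r - 210*o + 420*r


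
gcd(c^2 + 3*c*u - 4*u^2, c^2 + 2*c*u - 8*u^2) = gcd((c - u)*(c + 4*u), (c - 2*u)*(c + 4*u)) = c + 4*u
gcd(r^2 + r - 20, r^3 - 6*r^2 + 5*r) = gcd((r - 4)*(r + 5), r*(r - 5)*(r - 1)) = 1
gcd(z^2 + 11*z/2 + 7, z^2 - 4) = z + 2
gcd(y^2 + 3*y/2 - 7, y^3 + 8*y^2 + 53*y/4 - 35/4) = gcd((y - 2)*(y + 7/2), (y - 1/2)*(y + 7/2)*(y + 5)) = y + 7/2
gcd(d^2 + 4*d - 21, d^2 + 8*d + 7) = d + 7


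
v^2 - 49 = (v - 7)*(v + 7)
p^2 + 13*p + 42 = (p + 6)*(p + 7)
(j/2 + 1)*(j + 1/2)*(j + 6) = j^3/2 + 17*j^2/4 + 8*j + 3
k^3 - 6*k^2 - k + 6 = (k - 6)*(k - 1)*(k + 1)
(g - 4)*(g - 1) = g^2 - 5*g + 4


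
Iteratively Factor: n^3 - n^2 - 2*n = (n + 1)*(n^2 - 2*n) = (n - 2)*(n + 1)*(n)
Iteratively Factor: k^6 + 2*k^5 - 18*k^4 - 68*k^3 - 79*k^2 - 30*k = (k + 1)*(k^5 + k^4 - 19*k^3 - 49*k^2 - 30*k) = (k + 1)^2*(k^4 - 19*k^2 - 30*k) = (k - 5)*(k + 1)^2*(k^3 + 5*k^2 + 6*k) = (k - 5)*(k + 1)^2*(k + 2)*(k^2 + 3*k) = (k - 5)*(k + 1)^2*(k + 2)*(k + 3)*(k)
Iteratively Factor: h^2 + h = (h)*(h + 1)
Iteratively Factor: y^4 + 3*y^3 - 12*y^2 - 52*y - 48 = (y + 2)*(y^3 + y^2 - 14*y - 24) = (y + 2)^2*(y^2 - y - 12) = (y + 2)^2*(y + 3)*(y - 4)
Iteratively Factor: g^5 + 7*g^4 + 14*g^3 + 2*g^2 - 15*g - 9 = (g - 1)*(g^4 + 8*g^3 + 22*g^2 + 24*g + 9) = (g - 1)*(g + 1)*(g^3 + 7*g^2 + 15*g + 9) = (g - 1)*(g + 1)^2*(g^2 + 6*g + 9) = (g - 1)*(g + 1)^2*(g + 3)*(g + 3)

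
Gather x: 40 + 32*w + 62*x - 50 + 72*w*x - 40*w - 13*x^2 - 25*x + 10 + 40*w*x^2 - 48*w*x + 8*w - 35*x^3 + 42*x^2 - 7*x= -35*x^3 + x^2*(40*w + 29) + x*(24*w + 30)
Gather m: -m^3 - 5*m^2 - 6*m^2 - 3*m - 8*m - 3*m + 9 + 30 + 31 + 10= -m^3 - 11*m^2 - 14*m + 80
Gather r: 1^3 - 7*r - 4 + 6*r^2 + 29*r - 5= 6*r^2 + 22*r - 8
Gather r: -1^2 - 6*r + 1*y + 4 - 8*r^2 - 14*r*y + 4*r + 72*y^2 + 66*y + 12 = -8*r^2 + r*(-14*y - 2) + 72*y^2 + 67*y + 15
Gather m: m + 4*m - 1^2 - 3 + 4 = 5*m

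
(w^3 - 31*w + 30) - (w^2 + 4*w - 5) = w^3 - w^2 - 35*w + 35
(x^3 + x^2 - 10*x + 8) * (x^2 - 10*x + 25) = x^5 - 9*x^4 + 5*x^3 + 133*x^2 - 330*x + 200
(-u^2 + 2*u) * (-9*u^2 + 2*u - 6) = 9*u^4 - 20*u^3 + 10*u^2 - 12*u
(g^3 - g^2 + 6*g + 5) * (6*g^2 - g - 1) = 6*g^5 - 7*g^4 + 36*g^3 + 25*g^2 - 11*g - 5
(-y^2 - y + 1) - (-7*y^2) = 6*y^2 - y + 1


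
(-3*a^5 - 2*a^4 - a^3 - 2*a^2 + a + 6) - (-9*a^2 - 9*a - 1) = -3*a^5 - 2*a^4 - a^3 + 7*a^2 + 10*a + 7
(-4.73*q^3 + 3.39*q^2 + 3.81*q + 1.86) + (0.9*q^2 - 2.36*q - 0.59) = -4.73*q^3 + 4.29*q^2 + 1.45*q + 1.27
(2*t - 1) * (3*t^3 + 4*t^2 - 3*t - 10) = 6*t^4 + 5*t^3 - 10*t^2 - 17*t + 10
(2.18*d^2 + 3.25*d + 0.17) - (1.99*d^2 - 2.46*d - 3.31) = 0.19*d^2 + 5.71*d + 3.48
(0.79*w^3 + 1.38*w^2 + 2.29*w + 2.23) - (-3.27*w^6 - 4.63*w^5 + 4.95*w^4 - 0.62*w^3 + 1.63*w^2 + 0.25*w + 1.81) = 3.27*w^6 + 4.63*w^5 - 4.95*w^4 + 1.41*w^3 - 0.25*w^2 + 2.04*w + 0.42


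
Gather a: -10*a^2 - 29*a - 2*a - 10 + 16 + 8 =-10*a^2 - 31*a + 14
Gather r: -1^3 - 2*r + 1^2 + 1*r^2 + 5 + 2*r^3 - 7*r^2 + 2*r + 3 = 2*r^3 - 6*r^2 + 8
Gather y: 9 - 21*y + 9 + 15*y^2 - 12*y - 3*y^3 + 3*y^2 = -3*y^3 + 18*y^2 - 33*y + 18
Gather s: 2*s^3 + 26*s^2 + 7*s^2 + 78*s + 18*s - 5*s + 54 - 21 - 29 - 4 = 2*s^3 + 33*s^2 + 91*s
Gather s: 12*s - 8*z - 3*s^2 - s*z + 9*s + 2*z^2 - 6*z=-3*s^2 + s*(21 - z) + 2*z^2 - 14*z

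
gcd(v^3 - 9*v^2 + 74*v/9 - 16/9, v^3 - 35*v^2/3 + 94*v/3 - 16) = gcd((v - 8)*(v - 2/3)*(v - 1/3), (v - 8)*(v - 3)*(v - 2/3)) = v^2 - 26*v/3 + 16/3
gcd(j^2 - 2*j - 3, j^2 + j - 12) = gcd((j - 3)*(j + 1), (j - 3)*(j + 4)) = j - 3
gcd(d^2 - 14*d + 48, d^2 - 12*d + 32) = d - 8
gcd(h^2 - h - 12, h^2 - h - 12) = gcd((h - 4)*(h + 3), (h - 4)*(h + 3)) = h^2 - h - 12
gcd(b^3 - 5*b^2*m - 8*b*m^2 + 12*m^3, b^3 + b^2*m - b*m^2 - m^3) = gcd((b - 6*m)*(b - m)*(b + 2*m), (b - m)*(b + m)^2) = b - m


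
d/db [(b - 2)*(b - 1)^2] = (b - 1)*(3*b - 5)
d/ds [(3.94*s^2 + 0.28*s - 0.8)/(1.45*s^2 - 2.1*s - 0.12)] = (-8.68*s^2 + 1.3744*s - 1.7136)/(2.1025*s^4 - 6.09*s^3 + 4.062*s^2 + 0.504*s + 0.0144)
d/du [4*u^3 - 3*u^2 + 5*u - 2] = 12*u^2 - 6*u + 5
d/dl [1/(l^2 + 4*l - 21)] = 2*(-l - 2)/(l^2 + 4*l - 21)^2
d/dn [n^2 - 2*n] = 2*n - 2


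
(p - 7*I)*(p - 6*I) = p^2 - 13*I*p - 42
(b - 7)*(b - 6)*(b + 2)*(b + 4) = b^4 - 7*b^3 - 28*b^2 + 148*b + 336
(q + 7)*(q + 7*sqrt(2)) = q^2 + 7*q + 7*sqrt(2)*q + 49*sqrt(2)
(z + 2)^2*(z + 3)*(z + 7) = z^4 + 14*z^3 + 65*z^2 + 124*z + 84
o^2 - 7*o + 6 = (o - 6)*(o - 1)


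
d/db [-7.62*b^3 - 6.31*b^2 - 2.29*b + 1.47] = -22.86*b^2 - 12.62*b - 2.29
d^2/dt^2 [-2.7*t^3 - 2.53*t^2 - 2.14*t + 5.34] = -16.2*t - 5.06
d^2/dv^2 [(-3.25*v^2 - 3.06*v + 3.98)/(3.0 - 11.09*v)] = (5.6843418860808e-14*v - 716.872876)/(1363.938029*v^3 - 1106.8929*v^2 + 299.43*v - 27.0)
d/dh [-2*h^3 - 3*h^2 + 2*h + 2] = -6*h^2 - 6*h + 2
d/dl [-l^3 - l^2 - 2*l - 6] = -3*l^2 - 2*l - 2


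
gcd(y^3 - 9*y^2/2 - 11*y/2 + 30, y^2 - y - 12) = y - 4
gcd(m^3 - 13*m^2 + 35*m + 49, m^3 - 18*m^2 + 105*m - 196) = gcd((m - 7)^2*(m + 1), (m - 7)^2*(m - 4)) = m^2 - 14*m + 49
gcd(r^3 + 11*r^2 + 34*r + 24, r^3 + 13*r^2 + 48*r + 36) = r^2 + 7*r + 6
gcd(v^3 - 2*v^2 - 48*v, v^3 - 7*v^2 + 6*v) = v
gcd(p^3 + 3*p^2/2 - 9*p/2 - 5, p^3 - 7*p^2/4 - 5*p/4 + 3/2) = p^2 - p - 2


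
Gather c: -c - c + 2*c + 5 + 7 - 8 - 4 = 0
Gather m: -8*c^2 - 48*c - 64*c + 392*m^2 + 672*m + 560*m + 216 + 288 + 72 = -8*c^2 - 112*c + 392*m^2 + 1232*m + 576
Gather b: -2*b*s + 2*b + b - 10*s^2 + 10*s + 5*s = b*(3 - 2*s) - 10*s^2 + 15*s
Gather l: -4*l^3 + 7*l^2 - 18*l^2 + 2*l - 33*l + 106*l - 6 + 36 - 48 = -4*l^3 - 11*l^2 + 75*l - 18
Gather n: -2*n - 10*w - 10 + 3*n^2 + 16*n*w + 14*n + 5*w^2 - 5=3*n^2 + n*(16*w + 12) + 5*w^2 - 10*w - 15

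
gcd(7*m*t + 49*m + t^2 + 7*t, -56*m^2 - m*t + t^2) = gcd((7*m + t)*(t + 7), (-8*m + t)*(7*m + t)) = 7*m + t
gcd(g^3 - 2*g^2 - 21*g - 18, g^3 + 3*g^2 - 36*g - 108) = g^2 - 3*g - 18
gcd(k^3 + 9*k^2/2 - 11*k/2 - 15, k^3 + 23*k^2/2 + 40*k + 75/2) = k^2 + 13*k/2 + 15/2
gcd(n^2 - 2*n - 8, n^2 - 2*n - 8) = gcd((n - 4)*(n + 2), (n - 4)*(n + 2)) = n^2 - 2*n - 8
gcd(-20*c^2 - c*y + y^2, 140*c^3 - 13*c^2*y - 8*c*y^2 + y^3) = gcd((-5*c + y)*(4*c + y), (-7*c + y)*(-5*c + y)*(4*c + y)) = -20*c^2 - c*y + y^2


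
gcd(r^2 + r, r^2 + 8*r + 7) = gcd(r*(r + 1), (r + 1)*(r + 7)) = r + 1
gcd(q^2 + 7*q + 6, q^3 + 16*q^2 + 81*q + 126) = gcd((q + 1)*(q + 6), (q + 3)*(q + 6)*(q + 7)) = q + 6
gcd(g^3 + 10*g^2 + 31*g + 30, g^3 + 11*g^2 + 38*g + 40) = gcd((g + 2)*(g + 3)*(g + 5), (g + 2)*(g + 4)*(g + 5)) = g^2 + 7*g + 10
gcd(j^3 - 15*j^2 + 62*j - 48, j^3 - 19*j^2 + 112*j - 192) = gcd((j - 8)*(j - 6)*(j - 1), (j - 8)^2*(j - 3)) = j - 8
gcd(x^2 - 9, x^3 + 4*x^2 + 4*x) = 1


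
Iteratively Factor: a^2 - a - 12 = (a + 3)*(a - 4)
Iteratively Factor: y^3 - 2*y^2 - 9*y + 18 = (y - 2)*(y^2 - 9) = (y - 2)*(y + 3)*(y - 3)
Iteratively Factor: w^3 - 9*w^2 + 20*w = (w)*(w^2 - 9*w + 20) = w*(w - 4)*(w - 5)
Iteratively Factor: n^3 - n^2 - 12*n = (n - 4)*(n^2 + 3*n) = (n - 4)*(n + 3)*(n)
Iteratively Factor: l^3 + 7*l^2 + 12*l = (l + 3)*(l^2 + 4*l) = (l + 3)*(l + 4)*(l)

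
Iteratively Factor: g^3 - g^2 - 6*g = (g - 3)*(g^2 + 2*g) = (g - 3)*(g + 2)*(g)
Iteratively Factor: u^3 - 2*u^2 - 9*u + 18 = (u + 3)*(u^2 - 5*u + 6) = (u - 3)*(u + 3)*(u - 2)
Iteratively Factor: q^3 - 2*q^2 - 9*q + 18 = (q + 3)*(q^2 - 5*q + 6) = (q - 2)*(q + 3)*(q - 3)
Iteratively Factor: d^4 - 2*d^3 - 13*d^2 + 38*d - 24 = (d - 2)*(d^3 - 13*d + 12) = (d - 2)*(d - 1)*(d^2 + d - 12) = (d - 3)*(d - 2)*(d - 1)*(d + 4)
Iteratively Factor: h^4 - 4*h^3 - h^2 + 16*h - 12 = (h + 2)*(h^3 - 6*h^2 + 11*h - 6) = (h - 1)*(h + 2)*(h^2 - 5*h + 6) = (h - 3)*(h - 1)*(h + 2)*(h - 2)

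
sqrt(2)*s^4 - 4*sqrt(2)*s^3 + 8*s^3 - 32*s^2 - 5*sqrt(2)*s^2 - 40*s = s*(s - 5)*(s + 4*sqrt(2))*(sqrt(2)*s + sqrt(2))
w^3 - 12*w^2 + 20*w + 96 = (w - 8)*(w - 6)*(w + 2)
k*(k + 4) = k^2 + 4*k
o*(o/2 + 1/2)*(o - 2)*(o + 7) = o^4/2 + 3*o^3 - 9*o^2/2 - 7*o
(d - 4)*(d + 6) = d^2 + 2*d - 24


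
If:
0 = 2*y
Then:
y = 0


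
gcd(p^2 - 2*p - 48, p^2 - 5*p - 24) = p - 8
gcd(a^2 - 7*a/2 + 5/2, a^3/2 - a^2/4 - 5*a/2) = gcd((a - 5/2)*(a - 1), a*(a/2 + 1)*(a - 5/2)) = a - 5/2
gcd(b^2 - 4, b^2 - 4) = b^2 - 4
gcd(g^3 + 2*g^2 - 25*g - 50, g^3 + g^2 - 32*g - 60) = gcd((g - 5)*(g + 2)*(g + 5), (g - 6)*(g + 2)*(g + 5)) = g^2 + 7*g + 10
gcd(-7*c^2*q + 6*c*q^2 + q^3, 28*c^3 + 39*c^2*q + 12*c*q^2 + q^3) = 7*c + q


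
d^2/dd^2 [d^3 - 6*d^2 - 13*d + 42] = 6*d - 12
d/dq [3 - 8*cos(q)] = 8*sin(q)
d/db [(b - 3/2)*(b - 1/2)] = 2*b - 2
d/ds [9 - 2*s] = -2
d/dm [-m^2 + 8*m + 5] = 8 - 2*m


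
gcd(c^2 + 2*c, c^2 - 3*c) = c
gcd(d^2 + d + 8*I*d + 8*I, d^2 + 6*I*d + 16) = d + 8*I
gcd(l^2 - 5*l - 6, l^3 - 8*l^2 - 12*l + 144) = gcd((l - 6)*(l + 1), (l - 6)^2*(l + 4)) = l - 6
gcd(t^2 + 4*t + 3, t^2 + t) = t + 1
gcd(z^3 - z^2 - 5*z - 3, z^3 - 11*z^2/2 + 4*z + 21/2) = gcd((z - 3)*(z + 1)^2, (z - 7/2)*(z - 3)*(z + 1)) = z^2 - 2*z - 3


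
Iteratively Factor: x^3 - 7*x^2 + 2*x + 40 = (x - 4)*(x^2 - 3*x - 10) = (x - 4)*(x + 2)*(x - 5)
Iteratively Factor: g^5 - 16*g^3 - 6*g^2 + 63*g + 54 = (g + 2)*(g^4 - 2*g^3 - 12*g^2 + 18*g + 27) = (g + 1)*(g + 2)*(g^3 - 3*g^2 - 9*g + 27) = (g - 3)*(g + 1)*(g + 2)*(g^2 - 9) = (g - 3)^2*(g + 1)*(g + 2)*(g + 3)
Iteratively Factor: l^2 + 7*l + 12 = (l + 3)*(l + 4)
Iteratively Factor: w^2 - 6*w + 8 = (w - 2)*(w - 4)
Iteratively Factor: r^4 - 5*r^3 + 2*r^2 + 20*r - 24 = (r - 3)*(r^3 - 2*r^2 - 4*r + 8) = (r - 3)*(r + 2)*(r^2 - 4*r + 4) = (r - 3)*(r - 2)*(r + 2)*(r - 2)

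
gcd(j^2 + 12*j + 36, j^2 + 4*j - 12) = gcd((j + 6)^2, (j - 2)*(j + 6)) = j + 6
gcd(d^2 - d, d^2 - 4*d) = d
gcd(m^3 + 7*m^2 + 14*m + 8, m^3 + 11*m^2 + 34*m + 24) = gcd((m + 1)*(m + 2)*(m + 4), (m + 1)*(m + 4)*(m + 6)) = m^2 + 5*m + 4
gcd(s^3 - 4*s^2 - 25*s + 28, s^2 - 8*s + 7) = s^2 - 8*s + 7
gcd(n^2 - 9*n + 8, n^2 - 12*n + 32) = n - 8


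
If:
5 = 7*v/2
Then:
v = 10/7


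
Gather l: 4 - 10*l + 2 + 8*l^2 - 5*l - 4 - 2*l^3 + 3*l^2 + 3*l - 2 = -2*l^3 + 11*l^2 - 12*l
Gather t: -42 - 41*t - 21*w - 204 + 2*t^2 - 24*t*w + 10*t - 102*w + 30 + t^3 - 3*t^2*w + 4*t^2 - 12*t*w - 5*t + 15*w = t^3 + t^2*(6 - 3*w) + t*(-36*w - 36) - 108*w - 216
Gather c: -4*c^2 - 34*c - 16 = -4*c^2 - 34*c - 16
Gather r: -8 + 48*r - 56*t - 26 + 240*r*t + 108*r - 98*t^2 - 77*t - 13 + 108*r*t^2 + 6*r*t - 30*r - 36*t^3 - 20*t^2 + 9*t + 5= r*(108*t^2 + 246*t + 126) - 36*t^3 - 118*t^2 - 124*t - 42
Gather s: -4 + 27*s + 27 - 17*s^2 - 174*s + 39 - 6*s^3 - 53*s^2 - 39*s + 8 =-6*s^3 - 70*s^2 - 186*s + 70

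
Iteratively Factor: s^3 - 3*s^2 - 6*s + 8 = (s - 4)*(s^2 + s - 2) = (s - 4)*(s + 2)*(s - 1)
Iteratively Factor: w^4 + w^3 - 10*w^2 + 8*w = (w - 1)*(w^3 + 2*w^2 - 8*w) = (w - 2)*(w - 1)*(w^2 + 4*w) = w*(w - 2)*(w - 1)*(w + 4)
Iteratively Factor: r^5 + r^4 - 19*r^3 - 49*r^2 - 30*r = (r + 3)*(r^4 - 2*r^3 - 13*r^2 - 10*r) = r*(r + 3)*(r^3 - 2*r^2 - 13*r - 10) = r*(r - 5)*(r + 3)*(r^2 + 3*r + 2) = r*(r - 5)*(r + 2)*(r + 3)*(r + 1)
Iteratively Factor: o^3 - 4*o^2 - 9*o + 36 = (o - 3)*(o^2 - o - 12) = (o - 3)*(o + 3)*(o - 4)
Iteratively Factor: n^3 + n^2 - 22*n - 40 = (n + 2)*(n^2 - n - 20) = (n - 5)*(n + 2)*(n + 4)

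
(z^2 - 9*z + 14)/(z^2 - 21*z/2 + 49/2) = 2*(z - 2)/(2*z - 7)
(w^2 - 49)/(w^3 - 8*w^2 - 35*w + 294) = (w + 7)/(w^2 - w - 42)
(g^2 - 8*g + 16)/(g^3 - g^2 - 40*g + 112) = 1/(g + 7)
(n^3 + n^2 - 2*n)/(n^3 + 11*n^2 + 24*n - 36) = n*(n + 2)/(n^2 + 12*n + 36)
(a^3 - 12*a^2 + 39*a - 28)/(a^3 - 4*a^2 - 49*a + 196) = (a - 1)/(a + 7)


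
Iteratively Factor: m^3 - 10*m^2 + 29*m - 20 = (m - 1)*(m^2 - 9*m + 20) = (m - 4)*(m - 1)*(m - 5)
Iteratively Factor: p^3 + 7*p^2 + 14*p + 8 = (p + 1)*(p^2 + 6*p + 8) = (p + 1)*(p + 2)*(p + 4)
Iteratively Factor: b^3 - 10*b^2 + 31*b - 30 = (b - 3)*(b^2 - 7*b + 10) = (b - 5)*(b - 3)*(b - 2)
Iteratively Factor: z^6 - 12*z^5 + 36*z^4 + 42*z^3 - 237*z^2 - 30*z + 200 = (z - 4)*(z^5 - 8*z^4 + 4*z^3 + 58*z^2 - 5*z - 50) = (z - 4)*(z + 1)*(z^4 - 9*z^3 + 13*z^2 + 45*z - 50) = (z - 5)*(z - 4)*(z + 1)*(z^3 - 4*z^2 - 7*z + 10) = (z - 5)^2*(z - 4)*(z + 1)*(z^2 + z - 2) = (z - 5)^2*(z - 4)*(z - 1)*(z + 1)*(z + 2)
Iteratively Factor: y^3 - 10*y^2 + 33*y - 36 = (y - 3)*(y^2 - 7*y + 12) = (y - 3)^2*(y - 4)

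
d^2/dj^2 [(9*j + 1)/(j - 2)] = 38/(j - 2)^3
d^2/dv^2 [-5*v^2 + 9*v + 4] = -10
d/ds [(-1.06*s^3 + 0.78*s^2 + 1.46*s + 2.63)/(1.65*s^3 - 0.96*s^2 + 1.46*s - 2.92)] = (-0.269400000000001*s^4 - 7.9132*s^3 - 1.1925*s^2 + 0.4944*s - 8.103)/(2.7225*s^6 - 3.168*s^5 + 5.7396*s^4 - 12.4392*s^3 + 7.738*s^2 - 8.5264*s + 8.5264)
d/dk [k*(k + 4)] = 2*k + 4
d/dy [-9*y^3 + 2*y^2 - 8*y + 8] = -27*y^2 + 4*y - 8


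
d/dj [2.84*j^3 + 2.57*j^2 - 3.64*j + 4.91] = 8.52*j^2 + 5.14*j - 3.64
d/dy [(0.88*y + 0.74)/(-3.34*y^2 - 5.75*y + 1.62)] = (2.9392*y^2 + 4.9432*y + 5.6806)/(11.1556*y^4 + 38.41*y^3 + 22.2409*y^2 - 18.63*y + 2.6244)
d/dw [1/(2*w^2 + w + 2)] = (-4*w - 1)/(2*w^2 + w + 2)^2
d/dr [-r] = -1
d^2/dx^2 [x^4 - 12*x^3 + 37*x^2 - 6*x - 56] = 12*x^2 - 72*x + 74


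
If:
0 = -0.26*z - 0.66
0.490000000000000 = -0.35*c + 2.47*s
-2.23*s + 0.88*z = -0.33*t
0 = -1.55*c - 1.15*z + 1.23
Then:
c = 2.68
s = 0.58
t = 10.67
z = -2.54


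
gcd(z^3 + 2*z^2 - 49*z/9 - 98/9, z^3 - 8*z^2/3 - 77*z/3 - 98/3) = z^2 + 13*z/3 + 14/3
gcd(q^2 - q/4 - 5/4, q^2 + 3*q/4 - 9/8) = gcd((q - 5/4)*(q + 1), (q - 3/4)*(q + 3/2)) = 1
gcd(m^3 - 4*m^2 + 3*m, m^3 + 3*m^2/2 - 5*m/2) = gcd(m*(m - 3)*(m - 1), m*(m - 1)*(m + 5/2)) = m^2 - m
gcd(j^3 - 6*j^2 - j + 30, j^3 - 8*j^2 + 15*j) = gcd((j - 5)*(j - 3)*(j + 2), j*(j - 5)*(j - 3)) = j^2 - 8*j + 15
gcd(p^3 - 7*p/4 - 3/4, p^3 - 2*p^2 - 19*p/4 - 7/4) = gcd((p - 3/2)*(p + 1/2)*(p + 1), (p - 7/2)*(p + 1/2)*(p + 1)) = p^2 + 3*p/2 + 1/2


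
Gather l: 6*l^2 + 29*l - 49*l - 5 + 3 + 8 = 6*l^2 - 20*l + 6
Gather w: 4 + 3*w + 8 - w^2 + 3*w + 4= -w^2 + 6*w + 16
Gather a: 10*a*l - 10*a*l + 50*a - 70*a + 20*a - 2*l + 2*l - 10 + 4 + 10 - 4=0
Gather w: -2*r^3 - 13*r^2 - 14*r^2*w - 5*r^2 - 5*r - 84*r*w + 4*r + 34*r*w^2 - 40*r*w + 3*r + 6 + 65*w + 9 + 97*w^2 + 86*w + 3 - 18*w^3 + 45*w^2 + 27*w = -2*r^3 - 18*r^2 + 2*r - 18*w^3 + w^2*(34*r + 142) + w*(-14*r^2 - 124*r + 178) + 18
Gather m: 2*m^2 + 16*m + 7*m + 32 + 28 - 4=2*m^2 + 23*m + 56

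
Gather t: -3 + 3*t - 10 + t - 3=4*t - 16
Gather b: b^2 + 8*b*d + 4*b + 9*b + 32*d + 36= b^2 + b*(8*d + 13) + 32*d + 36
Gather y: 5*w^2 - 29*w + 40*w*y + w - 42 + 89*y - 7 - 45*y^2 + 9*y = 5*w^2 - 28*w - 45*y^2 + y*(40*w + 98) - 49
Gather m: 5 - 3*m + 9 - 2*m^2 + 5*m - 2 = -2*m^2 + 2*m + 12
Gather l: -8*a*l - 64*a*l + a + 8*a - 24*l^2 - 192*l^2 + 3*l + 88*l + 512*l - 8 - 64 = 9*a - 216*l^2 + l*(603 - 72*a) - 72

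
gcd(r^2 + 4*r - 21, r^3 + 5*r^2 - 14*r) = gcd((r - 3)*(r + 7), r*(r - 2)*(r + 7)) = r + 7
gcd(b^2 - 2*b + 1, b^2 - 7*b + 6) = b - 1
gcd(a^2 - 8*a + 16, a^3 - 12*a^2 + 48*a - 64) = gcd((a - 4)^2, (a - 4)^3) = a^2 - 8*a + 16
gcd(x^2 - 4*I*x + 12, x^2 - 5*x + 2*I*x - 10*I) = x + 2*I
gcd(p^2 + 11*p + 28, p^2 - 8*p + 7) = 1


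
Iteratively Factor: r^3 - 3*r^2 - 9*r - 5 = (r + 1)*(r^2 - 4*r - 5) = (r + 1)^2*(r - 5)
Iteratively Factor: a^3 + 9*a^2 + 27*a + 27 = (a + 3)*(a^2 + 6*a + 9) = (a + 3)^2*(a + 3)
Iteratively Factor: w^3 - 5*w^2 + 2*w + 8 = (w - 4)*(w^2 - w - 2) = (w - 4)*(w - 2)*(w + 1)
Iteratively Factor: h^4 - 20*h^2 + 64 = (h + 2)*(h^3 - 2*h^2 - 16*h + 32) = (h - 2)*(h + 2)*(h^2 - 16) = (h - 2)*(h + 2)*(h + 4)*(h - 4)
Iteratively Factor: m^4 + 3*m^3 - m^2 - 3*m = (m + 3)*(m^3 - m) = (m - 1)*(m + 3)*(m^2 + m) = m*(m - 1)*(m + 3)*(m + 1)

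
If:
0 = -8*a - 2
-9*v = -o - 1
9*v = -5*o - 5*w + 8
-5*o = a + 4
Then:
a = -1/4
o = -3/4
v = 1/36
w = 23/10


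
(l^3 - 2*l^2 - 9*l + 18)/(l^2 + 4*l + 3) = (l^2 - 5*l + 6)/(l + 1)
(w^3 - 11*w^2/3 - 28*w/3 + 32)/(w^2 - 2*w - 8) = (w^2 + w/3 - 8)/(w + 2)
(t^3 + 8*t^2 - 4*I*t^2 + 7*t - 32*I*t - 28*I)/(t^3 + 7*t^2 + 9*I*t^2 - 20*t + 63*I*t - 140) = (t^2 + t*(1 - 4*I) - 4*I)/(t^2 + 9*I*t - 20)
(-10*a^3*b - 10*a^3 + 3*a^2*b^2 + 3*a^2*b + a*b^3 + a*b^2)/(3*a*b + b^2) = a*(-10*a^2*b - 10*a^2 + 3*a*b^2 + 3*a*b + b^3 + b^2)/(b*(3*a + b))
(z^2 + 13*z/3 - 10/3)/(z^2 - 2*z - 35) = (z - 2/3)/(z - 7)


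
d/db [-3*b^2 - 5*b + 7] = -6*b - 5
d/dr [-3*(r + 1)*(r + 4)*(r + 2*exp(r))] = -6*r^2*exp(r) - 9*r^2 - 42*r*exp(r) - 30*r - 54*exp(r) - 12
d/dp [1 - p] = -1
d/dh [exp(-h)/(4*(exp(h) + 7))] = (-2*exp(h) - 7)*exp(-h)/(4*(exp(2*h) + 14*exp(h) + 49))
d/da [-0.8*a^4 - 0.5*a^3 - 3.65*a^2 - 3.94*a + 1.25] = -3.2*a^3 - 1.5*a^2 - 7.3*a - 3.94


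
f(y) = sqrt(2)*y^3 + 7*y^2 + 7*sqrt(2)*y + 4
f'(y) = 3*sqrt(2)*y^2 + 14*y + 7*sqrt(2)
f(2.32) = 82.30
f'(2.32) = 65.22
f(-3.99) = -13.89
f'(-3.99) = 21.58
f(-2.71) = 0.43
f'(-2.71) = 3.12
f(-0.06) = 3.43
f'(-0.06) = 9.07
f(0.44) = 9.83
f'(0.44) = 16.88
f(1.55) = 41.43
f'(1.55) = 41.79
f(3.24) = 157.66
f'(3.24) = 99.80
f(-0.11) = 2.99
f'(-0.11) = 8.41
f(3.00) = 134.88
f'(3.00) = 90.08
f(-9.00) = -549.06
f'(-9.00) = 227.55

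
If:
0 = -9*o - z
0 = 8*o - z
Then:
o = 0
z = 0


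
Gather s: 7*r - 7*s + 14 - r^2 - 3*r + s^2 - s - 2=-r^2 + 4*r + s^2 - 8*s + 12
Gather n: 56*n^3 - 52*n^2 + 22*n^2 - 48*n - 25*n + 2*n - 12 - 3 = 56*n^3 - 30*n^2 - 71*n - 15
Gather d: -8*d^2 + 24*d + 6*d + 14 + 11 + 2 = -8*d^2 + 30*d + 27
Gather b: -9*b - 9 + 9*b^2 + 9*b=9*b^2 - 9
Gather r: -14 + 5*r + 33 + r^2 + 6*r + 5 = r^2 + 11*r + 24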